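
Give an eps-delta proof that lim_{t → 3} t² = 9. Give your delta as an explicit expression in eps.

delta = min(1, eps/7)

Let eps > 0 be given. We seek delta > 0 with 0 < |t − 3| < delta ⇒ |t² − 9| < eps.
Factor: t² − 9 = (t − 3)(t + 3), so |t² − 9| = |t − 3|·|t + 3|.
Restrict delta ≤ 1. Then |t − 3| < 1 gives |t| < 4, so by the triangle inequality |t + 3| ≤ 4 + 3 = 7.
Hence |t² − 9| ≤ 7|t − 3|, which is < eps once |t − 3| < eps/7.
Take delta = min(1, eps/7). If 0 < |t − 3| < delta then both bounds hold and |t² − 9| ≤ 7|t − 3| < 7·(eps/7) = eps.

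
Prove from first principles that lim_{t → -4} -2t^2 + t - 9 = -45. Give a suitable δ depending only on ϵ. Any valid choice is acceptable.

δ = min(2, ϵ/21)

Fix ϵ > 0. We want δ > 0 such that 0 < |t + 4| < δ implies |(-2t^2 + t - 9) + 45| < ϵ.
(-2t^2 + t - 9) + 45 = -2t^2 + t + 36 = (t + 4)(-2t + 9).
So |(-2t^2 + t - 9) + 45| = |t + 4|·|-2t + 9|.
Require δ ≤ 2. Then |t + 4| < 2 gives |t| < 6, and by the triangle inequality |-2t + 9| ≤ 2·6 + 9 = 21.
Hence |(-2t^2 + t - 9) + 45| ≤ 21|t + 4| < ϵ provided |t + 4| < ϵ/21.
Choosing δ = min(2, ϵ/21) ensures both conditions, hence |(-2t^2 + t - 9) + 45| < ϵ.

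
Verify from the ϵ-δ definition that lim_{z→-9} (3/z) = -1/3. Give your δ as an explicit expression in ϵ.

Let ϵ > 0. We seek δ > 0 such that 0 < |z + 9| < δ implies |3/z + 1/3| < ϵ.
|3/z + 1/3| = 3·|-9 − z|/(9·|z|) = 3|z + 9|/(9|z|).
Restrict δ ≤ 9/2. Then |z + 9| < 9/2 gives |z| > 9/2, so 9|z| > 81/2.
Then |3/z + 1/3| < 3|z + 9|/(81/2), which is < ϵ when |z + 9| < (27/2)ϵ.
Take δ = min(9/2, (27/2)ϵ). Then 0 < |z + 9| < δ gives both |z + 9| < 9/2 and |z + 9| < (27/2)ϵ, so |3/z + 1/3| < ϵ.

δ = min(9/2, (27/2)ϵ)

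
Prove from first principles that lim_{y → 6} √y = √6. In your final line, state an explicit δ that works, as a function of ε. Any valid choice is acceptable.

δ = min(6, √6·ε)

Let ε > 0 be given. We want δ > 0 such that 0 < |y − 6| < δ implies |√y − √6| < ε.
Multiplying by the conjugate, |√y − √6| = |y − 6|/(√y + √6).
Restrict δ ≤ 6 so that |y − 6| < 6 forces y > 0, and then √y + √6 > √6.
Hence |√y − √6| < |y − 6|/√6, which is < ε once |y − 6| < √6·ε.
Take δ = min(6, √6·ε). If 0 < |y − 6| < δ then y > 0 and |√y − √6| < |y − 6|/√6 < ε.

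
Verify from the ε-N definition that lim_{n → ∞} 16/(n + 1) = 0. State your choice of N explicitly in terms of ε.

N = 16/ε

Let ε > 0. For n ≥ 1, |16/(n + 1) − 0| = 16/(n + 1) ≤ 16/n.
We need 16/n < ε, i.e. n > 16/ε.
Take N = 16/ε. If n > N then |16/(n + 1)| ≤ 16/n < ε.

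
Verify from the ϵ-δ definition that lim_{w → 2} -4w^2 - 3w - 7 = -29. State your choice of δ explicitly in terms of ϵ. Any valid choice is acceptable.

Fix ϵ > 0. We want δ > 0 such that 0 < |w − 2| < δ implies |(-4w^2 - 3w - 7) + 29| < ϵ.
(-4w^2 - 3w - 7) + 29 = -4w^2 - 3w + 22 = (w − 2)(-4w - 11).
So |(-4w^2 - 3w - 7) + 29| = |w − 2|·|-4w - 11|.
Assume first that |w − 2| < 1, so |w| < 3. Then |-4w - 11| ≤ 4·3 + 11 = 23.
Hence |(-4w^2 - 3w - 7) + 29| ≤ 23|w − 2| < ϵ provided |w − 2| < ϵ/23.
Take δ = min(1, ϵ/23). Then 0 < |w − 2| < δ gives both |w − 2| < 1 and |w − 2| < ϵ/23, so |(-4w^2 - 3w - 7) + 29| < ϵ.

δ = min(1, ϵ/23)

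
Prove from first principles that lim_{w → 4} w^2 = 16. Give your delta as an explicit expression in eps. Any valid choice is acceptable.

Let eps > 0 be given. We seek delta > 0 with 0 < |w − 4| < delta ⇒ |w^2 − 16| < eps.
Factor: w^2 − 16 = (w − 4)(w + 4), so |w^2 − 16| = |w − 4|·|w + 4|.
Restrict delta ≤ 1. Then |w − 4| < 1 gives |w| < 5, so by the triangle inequality |w + 4| ≤ 5 + 4 = 9.
Hence |w^2 − 16| ≤ 9|w − 4|, which is < eps once |w − 4| < eps/9.
Take delta = min(1, eps/9). If 0 < |w − 4| < delta then both bounds hold and |w^2 − 16| ≤ 9|w − 4| < 9·(eps/9) = eps.

delta = min(1, eps/9)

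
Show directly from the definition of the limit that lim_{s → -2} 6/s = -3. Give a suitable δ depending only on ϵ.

δ = min(1, (1/3)ϵ)

Let ϵ > 0. We seek δ > 0 such that 0 < |s + 2| < δ implies |6/s + 3| < ϵ.
|6/s + 3| = 6·|-2 − s|/(2·|s|) = 6|s + 2|/(2|s|).
Require δ ≤ 1 so that |s| > 2 − 1 = 1, hence 2|s| > 2.
Then |6/s + 3| < 6|s + 2|/2, which is < ϵ when |s + 2| < (1/3)ϵ.
Take δ = min(1, (1/3)ϵ). Then 0 < |s + 2| < δ gives both |s + 2| < 1 and |s + 2| < (1/3)ϵ, so |6/s + 3| < ϵ.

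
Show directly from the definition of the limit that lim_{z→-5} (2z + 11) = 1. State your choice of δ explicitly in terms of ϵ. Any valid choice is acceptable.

Fix ϵ > 0. We need δ > 0 so that 0 < |z + 5| < δ implies |(2z + 11) − 1| < ϵ.
Since (2z + 11) − 1 = 2(z + 5), we have |(2z + 11) − 1| = 2|z + 5|.
Thus it suffices that |z + 5| < ϵ/2.
Choosing δ = ϵ/2 gives |(2z + 11) − 1| = 2|z + 5| < ϵ whenever |z + 5| < δ.

δ = ϵ/2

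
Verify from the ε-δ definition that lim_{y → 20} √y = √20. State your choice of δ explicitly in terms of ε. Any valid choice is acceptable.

Fix ε > 0. We want δ > 0 such that 0 < |y − 20| < δ implies |√y − √20| < ε.
Multiplying by the conjugate, |√y − √20| = |y − 20|/(√y + √20).
Restrict δ ≤ 20 so that |y − 20| < 20 forces y > 0, and then √y + √20 > √20.
Hence |√y − √20| < |y − 20|/√20, which is < ε once |y − 20| < √20·ε.
Take δ = min(20, √20·ε). If 0 < |y − 20| < δ then y > 0 and |√y − √20| < |y − 20|/√20 < ε.

δ = min(20, √20·ε)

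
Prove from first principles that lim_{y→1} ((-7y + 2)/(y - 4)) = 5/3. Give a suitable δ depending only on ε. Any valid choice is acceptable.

δ = min(3/2, (9/52)ε)

Suppose ε > 0. We want δ > 0 with 0 < |y − 1| < δ ⇒ |(-7y + 2)/(y - 4) − (5/3)| < ε.
Combining over a common denominator, (-7y + 2)/(y - 4) − (5/3) = [(-7y + 2)·(-3) − (-5)·(y - 4)] / [(-3)·(y - 4)] = 26(y − 1) / ((-3)(y - 4)).
So |(-7y + 2)/(y - 4) − (5/3)| = 26|y − 1| / (3·|y − 4|).
Require δ ≤ 3/2, so |y − 4| ≥ |-3| − |y − 1| > 3 − 3/2 = 3/2.
Hence |(-7y + 2)/(y - 4) − (5/3)| < 26|y − 1|/(3·(3/2)) = (52/9)|y − 1|, which is < ε once |y − 1| < (9/52)ε.
Take δ = min(3/2, (9/52)ε). Then 0 < |y − 1| < δ forces both bounds, so |(-7y + 2)/(y - 4) − (5/3)| < ε.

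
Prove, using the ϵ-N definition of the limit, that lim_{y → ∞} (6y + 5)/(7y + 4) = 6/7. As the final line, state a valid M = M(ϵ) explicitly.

M = (11/49)/ϵ

Let ϵ > 0. We seek M > 0 such that y > M implies |(6y + 5)/(7y + 4) − (6/7)| < ϵ.
(6y + 5)/(7y + 4) − (6/7) = (7(6y + 5) − 6(7y + 4)) / (7(7y + 4)) = 11/(7(7y + 4)).
For y > 0 we have 7y + 4 > 7y, so |(6y + 5)/(7y + 4) − (6/7)| = 11/(7(7y + 4)) < 11/(7·7y) = (11/49)/y.
Thus |(6y + 5)/(7y + 4) − (6/7)| < ϵ whenever y > (11/49)/ϵ.
Take M = (11/49)/ϵ. If y > M then |(6y + 5)/(7y + 4) − (6/7)| < (11/49)/y < ϵ.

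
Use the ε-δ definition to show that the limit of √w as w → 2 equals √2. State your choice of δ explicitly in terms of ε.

δ = min(2, √2·ε)

Let ε > 0 be given. We want δ > 0 such that 0 < |w − 2| < δ implies |√w − √2| < ε.
Rationalise: √w − √2 = (w − 2)/(√w + √2), so |√w − √2| = |w − 2|/(√w + √2).
Restrict δ ≤ 2 so that |w − 2| < 2 forces w > 0, and then √w + √2 > √2.
Hence |√w − √2| < |w − 2|/√2, which is < ε once |w − 2| < √2·ε.
Take δ = min(2, √2·ε). If 0 < |w − 2| < δ then w > 0 and |√w − √2| < |w − 2|/√2 < ε.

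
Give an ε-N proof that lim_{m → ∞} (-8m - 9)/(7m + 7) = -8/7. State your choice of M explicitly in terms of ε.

M = (1/7)/ε

Suppose ε > 0. For m ≥ 1, |(-8m - 9)/(7m + 7) + 8/7| = |-7|/(7(7m + 7)) = 7/(7(7m + 7)).
Since 7m + 7 ≥ 7m for m ≥ 1, this is ≤ 7/(7·7m) = (1/7)/m.
So |(-8m - 9)/(7m + 7) + 8/7| < ε whenever m > (1/7)/ε.
Take M = (1/7)/ε. If m > M then |(-8m - 9)/(7m + 7) + 8/7| ≤ (1/7)/m < ε.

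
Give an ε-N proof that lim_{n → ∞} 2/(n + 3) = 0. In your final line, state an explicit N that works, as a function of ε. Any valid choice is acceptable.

N = 2/ε

Let ε > 0. For n ≥ 1, |2/(n + 3) − 0| = 2/(n + 3) ≤ 2/n.
We need 2/n < ε, i.e. n > 2/ε.
Take N = 2/ε. If n > N then |2/(n + 3)| ≤ 2/n < ε.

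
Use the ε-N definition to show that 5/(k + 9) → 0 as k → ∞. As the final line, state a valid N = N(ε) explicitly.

Let ε > 0 be given. For k ≥ 1, |5/(k + 9) − 0| = 5/(k + 9) ≤ 5/k.
We need 5/k < ε, i.e. k > 5/ε.
Take N = 5/ε. If k > N then |5/(k + 9)| ≤ 5/k < ε.

N = 5/ε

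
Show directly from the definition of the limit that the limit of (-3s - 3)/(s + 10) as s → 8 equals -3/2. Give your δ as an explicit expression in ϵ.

Suppose ϵ > 0. We want δ > 0 with 0 < |s − 8| < δ ⇒ |(-3s - 3)/(s + 10) + 3/2| < ϵ.
Combining over a common denominator, (-3s - 3)/(s + 10) + 3/2 = [(-3s - 3)·18 − (-27)·(s + 10)] / [18·(s + 10)] = -27(s − 8) / (18(s + 10)).
So |(-3s - 3)/(s + 10) + 3/2| = 27|s − 8| / (18·|s + 10|).
Require δ ≤ 9, so |s + 10| ≥ |18| − |s − 8| > 18 − 9 = 9.
Hence |(-3s - 3)/(s + 10) + 3/2| < 27|s − 8|/(18·9) = (1/6)|s − 8|, which is < ϵ once |s − 8| < 6ϵ.
Take δ = min(9, 6ϵ). Then 0 < |s − 8| < δ forces both bounds, so |(-3s - 3)/(s + 10) + 3/2| < ϵ.

δ = min(9, 6ϵ)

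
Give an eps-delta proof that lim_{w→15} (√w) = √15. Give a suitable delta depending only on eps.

delta = min(15, √15·eps)

Let eps > 0. We want delta > 0 such that 0 < |w − 15| < delta implies |√w − √15| < eps.
Multiplying by the conjugate, |√w − √15| = |w − 15|/(√w + √15).
Restrict delta ≤ 15 so that |w − 15| < 15 forces w > 0, and then √w + √15 > √15.
Hence |√w − √15| < |w − 15|/√15, which is < eps once |w − 15| < √15·eps.
Take delta = min(15, √15·eps). If 0 < |w − 15| < delta then w > 0 and |√w − √15| < |w − 15|/√15 < eps.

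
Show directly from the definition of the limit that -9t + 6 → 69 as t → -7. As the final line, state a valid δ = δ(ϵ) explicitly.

Let ϵ > 0 be given. We need δ > 0 so that 0 < |t + 7| < δ implies |(-9t + 6) − 69| < ϵ.
|(-9t + 6) − 69| = |-9t - 63| = 9|t + 7|.
So 9|t + 7| < ϵ exactly when |t + 7| < ϵ/9.
Choosing δ = ϵ/9 gives |(-9t + 6) − 69| = 9|t + 7| < ϵ whenever |t + 7| < δ.

δ = ϵ/9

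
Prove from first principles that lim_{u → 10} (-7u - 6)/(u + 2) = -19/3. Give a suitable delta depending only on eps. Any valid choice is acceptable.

delta = min(6, 9eps)

Let eps > 0. We want delta > 0 with 0 < |u − 10| < delta ⇒ |(-7u - 6)/(u + 2) + 19/3| < eps.
Combining over a common denominator, (-7u - 6)/(u + 2) + 19/3 = [(-7u - 6)·12 − (-76)·(u + 2)] / [12·(u + 2)] = -8(u − 10) / (12(u + 2)).
So |(-7u - 6)/(u + 2) + 19/3| = 8|u − 10| / (12·|u + 2|).
Require delta ≤ 6, so |u + 2| ≥ |12| − |u − 10| > 12 − 6 = 6.
Hence |(-7u - 6)/(u + 2) + 19/3| < 8|u − 10|/(12·6) = (1/9)|u − 10|, which is < eps once |u − 10| < 9eps.
Take delta = min(6, 9eps). Then 0 < |u − 10| < delta forces both bounds, so |(-7u - 6)/(u + 2) + 19/3| < eps.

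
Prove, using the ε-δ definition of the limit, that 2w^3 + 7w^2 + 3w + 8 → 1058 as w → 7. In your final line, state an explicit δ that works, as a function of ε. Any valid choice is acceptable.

Let ε > 0. We want δ > 0 such that 0 < |w − 7| < δ implies |(2w^3 + 7w^2 + 3w + 8) − 1058| < ε.
(2w^3 + 7w^2 + 3w + 8) − 1058 = 2w^3 + 7w^2 + 3w - 1050 = (w − 7)(2w^2 + 21w + 150).
So |(2w^3 + 7w^2 + 3w + 8) − 1058| = |w − 7|·|2w^2 + 21w + 150|.
Require δ ≤ 2. Then |w − 7| < 2 gives |w| < 9, and by the triangle inequality |2w^2 + 21w + 150| ≤ 2·9^2 + 21·9 + 150 = 501.
Hence |(2w^3 + 7w^2 + 3w + 8) − 1058| ≤ 501|w − 7| < ε provided |w − 7| < ε/501.
Choosing δ = min(2, ε/501) ensures both conditions, hence |(2w^3 + 7w^2 + 3w + 8) − 1058| < ε.

δ = min(2, ε/501)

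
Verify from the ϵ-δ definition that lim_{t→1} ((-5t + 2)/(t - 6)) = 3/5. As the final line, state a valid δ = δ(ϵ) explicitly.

δ = min(5/2, (25/56)ϵ)

Fix ϵ > 0. We want δ > 0 with 0 < |t − 1| < δ ⇒ |(-5t + 2)/(t - 6) − (3/5)| < ϵ.
Combining over a common denominator, (-5t + 2)/(t - 6) − (3/5) = [(-5t + 2)·(-5) − (-3)·(t - 6)] / [(-5)·(t - 6)] = 28(t − 1) / ((-5)(t - 6)).
So |(-5t + 2)/(t - 6) − (3/5)| = 28|t − 1| / (5·|t − 6|).
Require δ ≤ 5/2, so |t − 6| ≥ |-5| − |t − 1| > 5 − 5/2 = 5/2.
Hence |(-5t + 2)/(t - 6) − (3/5)| < 28|t − 1|/(5·(5/2)) = (56/25)|t − 1|, which is < ϵ once |t − 1| < (25/56)ϵ.
Take δ = min(5/2, (25/56)ϵ). Then 0 < |t − 1| < δ forces both bounds, so |(-5t + 2)/(t - 6) − (3/5)| < ϵ.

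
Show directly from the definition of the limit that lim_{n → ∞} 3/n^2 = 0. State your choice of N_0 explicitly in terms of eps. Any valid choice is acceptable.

Suppose eps > 0. For n ≥ 1, |3/n^2 − 0| = 3/n^2.
3/n^2 < eps ⇔ n^2 > 3/eps ⇔ n > (3/eps)^{1/2}.
Take N_0 = (3/eps)^{1/2}. Then n > N_0 implies 3/n^2 < eps.

N_0 = (3/eps)^{1/2}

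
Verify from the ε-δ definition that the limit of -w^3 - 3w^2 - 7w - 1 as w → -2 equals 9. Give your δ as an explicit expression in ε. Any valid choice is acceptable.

Let ε > 0. We want δ > 0 such that 0 < |w + 2| < δ implies |(-w^3 - 3w^2 - 7w - 1) − 9| < ε.
(-w^3 - 3w^2 - 7w - 1) − 9 = -w^3 - 3w^2 - 7w - 10 = (w + 2)(-w^2 - w - 5).
So |(-w^3 - 3w^2 - 7w - 1) − 9| = |w + 2|·|-w^2 - w - 5|.
Assume first that |w + 2| < 1, so |w| < 3. Then |-w^2 - w - 5| ≤ 3^2 + 3 + 5 = 17.
Hence |(-w^3 - 3w^2 - 7w - 1) − 9| ≤ 17|w + 2| < ε provided |w + 2| < ε/17.
Choosing δ = min(1, ε/17) ensures both conditions, hence |(-w^3 - 3w^2 - 7w - 1) − 9| < ε.

δ = min(1, ε/17)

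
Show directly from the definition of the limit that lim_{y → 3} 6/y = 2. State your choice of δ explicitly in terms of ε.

δ = min(3/2, (3/4)ε)

Suppose ε > 0. We seek δ > 0 such that 0 < |y − 3| < δ implies |6/y − 2| < ε.
|6/y − 2| = 6·|3 − y|/(3·|y|) = 6|y − 3|/(3|y|).
Restrict δ ≤ 3/2. Then |y − 3| < 3/2 gives |y| > 3/2, so 3|y| > 9/2.
Then |6/y − 2| < 6|y − 3|/(9/2), which is < ε when |y − 3| < (3/4)ε.
Take δ = min(3/2, (3/4)ε). Then 0 < |y − 3| < δ gives both |y − 3| < 3/2 and |y − 3| < (3/4)ε, so |6/y − 2| < ε.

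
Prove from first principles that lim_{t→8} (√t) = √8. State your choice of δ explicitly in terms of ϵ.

δ = min(8, √8·ϵ)

Suppose ϵ > 0. We want δ > 0 such that 0 < |t − 8| < δ implies |√t − √8| < ϵ.
Multiplying by the conjugate, |√t − √8| = |t − 8|/(√t + √8).
Restrict δ ≤ 8 so that |t − 8| < 8 forces t > 0, and then √t + √8 > √8.
Hence |√t − √8| < |t − 8|/√8, which is < ϵ once |t − 8| < √8·ϵ.
Take δ = min(8, √8·ϵ). If 0 < |t − 8| < δ then t > 0 and |√t − √8| < |t − 8|/√8 < ϵ.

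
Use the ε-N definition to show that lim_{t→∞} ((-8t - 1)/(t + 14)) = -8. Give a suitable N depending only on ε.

Fix ε > 0. We seek N > 0 such that t > N implies |(-8t - 1)/(t + 14) + 8| < ε.
(-8t - 1)/(t + 14) + 8 = ((-8t - 1) − (-8)(t + 14)) / ((t + 14)) = 111/((t + 14)).
For t > 0 we have t + 14 > t, so |(-8t - 1)/(t + 14) + 8| = 111/((t + 14)) < 111/(t) = 111/t.
Thus |(-8t - 1)/(t + 14) + 8| < ε whenever t > 111/ε.
Take N = 111/ε. If t > N then |(-8t - 1)/(t + 14) + 8| < 111/t < ε.

N = 111/ε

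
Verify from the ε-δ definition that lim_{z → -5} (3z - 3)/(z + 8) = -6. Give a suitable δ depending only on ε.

Let ε > 0. We want δ > 0 with 0 < |z + 5| < δ ⇒ |(3z - 3)/(z + 8) + 6| < ε.
Combining over a common denominator, (3z - 3)/(z + 8) + 6 = [(3z - 3)·3 − (-18)·(z + 8)] / [3·(z + 8)] = 27(z + 5) / (3(z + 8)).
So |(3z - 3)/(z + 8) + 6| = 27|z + 5| / (3·|z + 8|).
Restrict δ ≤ 3/2. Then |z + 5| < 3/2 gives |z + 8| = |(z + 5) + 3| ≥ 3 − 3/2 = 3/2.
Hence |(3z - 3)/(z + 8) + 6| < 27|z + 5|/(3·(3/2)) = 6|z + 5|, which is < ε once |z + 5| < (1/6)ε.
Take δ = min(3/2, (1/6)ε). Then 0 < |z + 5| < δ forces both bounds, so |(3z - 3)/(z + 8) + 6| < ε.

δ = min(3/2, (1/6)ε)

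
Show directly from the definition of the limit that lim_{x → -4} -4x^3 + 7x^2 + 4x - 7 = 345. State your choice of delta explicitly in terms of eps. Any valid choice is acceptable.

Fix eps > 0. We want delta > 0 such that 0 < |x + 4| < delta implies |(-4x^3 + 7x^2 + 4x - 7) − 345| < eps.
(-4x^3 + 7x^2 + 4x - 7) − 345 = -4x^3 + 7x^2 + 4x - 352 = (x + 4)(-4x^2 + 23x - 88).
So |(-4x^3 + 7x^2 + 4x - 7) − 345| = |x + 4|·|-4x^2 + 23x - 88|.
Require delta ≤ 1. Then |x + 4| < 1 gives |x| < 5, and by the triangle inequality |-4x^2 + 23x - 88| ≤ 4·5^2 + 23·5 + 88 = 303.
Hence |(-4x^3 + 7x^2 + 4x - 7) − 345| ≤ 303|x + 4| < eps provided |x + 4| < eps/303.
Choosing delta = min(1, eps/303) ensures both conditions, hence |(-4x^3 + 7x^2 + 4x - 7) − 345| < eps.

delta = min(1, eps/303)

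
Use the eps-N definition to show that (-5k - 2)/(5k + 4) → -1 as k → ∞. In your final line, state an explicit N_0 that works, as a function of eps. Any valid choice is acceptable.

Let eps > 0 be given. For k ≥ 1, |(-5k - 2)/(5k + 4) + 1| = |10|/(5(5k + 4)) = 10/(5(5k + 4)).
Since 5k + 4 ≥ 5k for k ≥ 1, this is ≤ 10/(5·5k) = (2/5)/k.
So |(-5k - 2)/(5k + 4) + 1| < eps whenever k > (2/5)/eps.
Take N_0 = (2/5)/eps. If k > N_0 then |(-5k - 2)/(5k + 4) + 1| ≤ (2/5)/k < eps.

N_0 = (2/5)/eps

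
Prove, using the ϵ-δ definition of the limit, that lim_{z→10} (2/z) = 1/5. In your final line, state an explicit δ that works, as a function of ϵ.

δ = min(5, 25ϵ)

Let ϵ > 0 be given. We seek δ > 0 such that 0 < |z − 10| < δ implies |2/z − (1/5)| < ϵ.
|2/z − (1/5)| = 2·|10 − z|/(10·|z|) = 2|z − 10|/(10|z|).
Restrict δ ≤ 5. Then |z − 10| < 5 gives |z| > 5, so 10|z| > 50.
Then |2/z − (1/5)| < 2|z − 10|/50, which is < ϵ when |z − 10| < 25ϵ.
Take δ = min(5, 25ϵ). Then 0 < |z − 10| < δ gives both |z − 10| < 5 and |z − 10| < 25ϵ, so |2/z − (1/5)| < ϵ.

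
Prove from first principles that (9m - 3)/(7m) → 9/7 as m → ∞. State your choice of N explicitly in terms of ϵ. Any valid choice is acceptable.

N = (3/7)/ϵ

Suppose ϵ > 0. For m ≥ 1, |(9m - 3)/(7m) − (9/7)| = |-21|/(7(7m)) = 21/(7(7m)).
Since 7m ≥ 7m for m ≥ 1, this is ≤ 21/(7·7m) = (3/7)/m.
So |(9m - 3)/(7m) − (9/7)| < ϵ whenever m > (3/7)/ϵ.
Take N = (3/7)/ϵ. If m > N then |(9m - 3)/(7m) − (9/7)| ≤ (3/7)/m < ϵ.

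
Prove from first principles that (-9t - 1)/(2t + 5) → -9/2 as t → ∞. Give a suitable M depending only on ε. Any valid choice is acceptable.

M = (43/4)/ε

Fix ε > 0. We seek M > 0 such that t > M implies |(-9t - 1)/(2t + 5) + 9/2| < ε.
(-9t - 1)/(2t + 5) + 9/2 = (2(-9t - 1) − (-9)(2t + 5)) / (2(2t + 5)) = 43/(2(2t + 5)).
For t > 0 we have 2t + 5 > 2t, so |(-9t - 1)/(2t + 5) + 9/2| = 43/(2(2t + 5)) < 43/(2·2t) = (43/4)/t.
Thus |(-9t - 1)/(2t + 5) + 9/2| < ε whenever t > (43/4)/ε.
Take M = (43/4)/ε. If t > M then |(-9t - 1)/(2t + 5) + 9/2| < (43/4)/t < ε.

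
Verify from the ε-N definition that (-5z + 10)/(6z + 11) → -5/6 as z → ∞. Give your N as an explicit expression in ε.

N = (115/36)/ε

Let ε > 0. We seek N > 0 such that z > N implies |(-5z + 10)/(6z + 11) + 5/6| < ε.
(-5z + 10)/(6z + 11) + 5/6 = (6(-5z + 10) − (-5)(6z + 11)) / (6(6z + 11)) = 115/(6(6z + 11)).
For z > 0 we have 6z + 11 > 6z, so |(-5z + 10)/(6z + 11) + 5/6| = 115/(6(6z + 11)) < 115/(6·6z) = (115/36)/z.
Thus |(-5z + 10)/(6z + 11) + 5/6| < ε whenever z > (115/36)/ε.
Take N = (115/36)/ε. If z > N then |(-5z + 10)/(6z + 11) + 5/6| < (115/36)/z < ε.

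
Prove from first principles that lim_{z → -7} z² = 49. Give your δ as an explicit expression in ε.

Fix ε > 0. We seek δ > 0 with 0 < |z + 7| < δ ⇒ |z² − 49| < ε.
Factor: z² − 49 = (z + 7)(z - 7), so |z² − 49| = |z + 7|·|z - 7|.
Impose δ ≤ 2 so that |z| < 9; then |z - 7| ≤ 16.
Hence |z² − 49| ≤ 16|z + 7|, which is < ε once |z + 7| < ε/16.
Take δ = min(2, ε/16). If 0 < |z + 7| < δ then both bounds hold and |z² − 49| ≤ 16|z + 7| < 16·(ε/16) = ε.

δ = min(2, ε/16)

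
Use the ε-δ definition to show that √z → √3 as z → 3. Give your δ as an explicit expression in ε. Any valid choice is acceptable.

Suppose ε > 0. We want δ > 0 such that 0 < |z − 3| < δ implies |√z − √3| < ε.
Rationalise: √z − √3 = (z − 3)/(√z + √3), so |√z − √3| = |z − 3|/(√z + √3).
Restrict δ ≤ 3 so that |z − 3| < 3 forces z > 0, and then √z + √3 > √3.
Hence |√z − √3| < |z − 3|/√3, which is < ε once |z − 3| < √3·ε.
Take δ = min(3, √3·ε). If 0 < |z − 3| < δ then z > 0 and |√z − √3| < |z − 3|/√3 < ε.

δ = min(3, √3·ε)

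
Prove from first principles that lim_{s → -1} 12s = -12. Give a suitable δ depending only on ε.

Let ε > 0. We need δ > 0 so that 0 < |s + 1| < δ implies |(12s) + 12| < ε.
Since (12s) + 12 = 12(s + 1), we have |(12s) + 12| = 12|s + 1|.
So 12|s + 1| < ε exactly when |s + 1| < ε/12.
Take δ = ε/12. If 0 < |s + 1| < δ then |(12s) + 12| = 12|s + 1| < 12·(ε/12) = ε.

δ = ε/12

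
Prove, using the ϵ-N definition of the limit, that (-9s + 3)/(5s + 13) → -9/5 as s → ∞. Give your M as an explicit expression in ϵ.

M = (132/25)/ϵ

Let ϵ > 0 be given. We seek M > 0 such that s > M implies |(-9s + 3)/(5s + 13) + 9/5| < ϵ.
(-9s + 3)/(5s + 13) + 9/5 = (5(-9s + 3) − (-9)(5s + 13)) / (5(5s + 13)) = 132/(5(5s + 13)).
For s > 0 we have 5s + 13 > 5s, so |(-9s + 3)/(5s + 13) + 9/5| = 132/(5(5s + 13)) < 132/(5·5s) = (132/25)/s.
Thus |(-9s + 3)/(5s + 13) + 9/5| < ϵ whenever s > (132/25)/ϵ.
Take M = (132/25)/ϵ. If s > M then |(-9s + 3)/(5s + 13) + 9/5| < (132/25)/s < ϵ.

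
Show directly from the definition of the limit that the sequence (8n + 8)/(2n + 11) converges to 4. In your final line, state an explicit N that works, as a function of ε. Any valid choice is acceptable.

Let ε > 0 be given. For n ≥ 1, |(8n + 8)/(2n + 11) − 4| = |-72|/(2(2n + 11)) = 72/(2(2n + 11)).
Since 2n + 11 ≥ 2n for n ≥ 1, this is ≤ 72/(2·2n) = 18/n.
So |(8n + 8)/(2n + 11) − 4| < ε whenever n > 18/ε.
Take N = 18/ε. If n > N then |(8n + 8)/(2n + 11) − 4| ≤ 18/n < ε.

N = 18/ε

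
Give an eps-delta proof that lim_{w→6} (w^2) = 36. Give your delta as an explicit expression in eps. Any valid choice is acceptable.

delta = min(1, eps/13)

Let eps > 0. We seek delta > 0 with 0 < |w − 6| < delta ⇒ |w^2 − 36| < eps.
Factor: w^2 − 36 = (w − 6)(w + 6), so |w^2 − 36| = |w − 6|·|w + 6|.
Impose delta ≤ 1 so that |w| < 7; then |w + 6| ≤ 13.
Hence |w^2 − 36| ≤ 13|w − 6|, which is < eps once |w − 6| < eps/13.
Take delta = min(1, eps/13). If 0 < |w − 6| < delta then both bounds hold and |w^2 − 36| ≤ 13|w − 6| < 13·(eps/13) = eps.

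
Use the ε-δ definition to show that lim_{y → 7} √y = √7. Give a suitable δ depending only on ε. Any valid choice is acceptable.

δ = min(7, √7·ε)

Let ε > 0. We want δ > 0 such that 0 < |y − 7| < δ implies |√y − √7| < ε.
Multiplying by the conjugate, |√y − √7| = |y − 7|/(√y + √7).
Restrict δ ≤ 7 so that |y − 7| < 7 forces y > 0, and then √y + √7 > √7.
Hence |√y − √7| < |y − 7|/√7, which is < ε once |y − 7| < √7·ε.
Take δ = min(7, √7·ε). If 0 < |y − 7| < δ then y > 0 and |√y − √7| < |y − 7|/√7 < ε.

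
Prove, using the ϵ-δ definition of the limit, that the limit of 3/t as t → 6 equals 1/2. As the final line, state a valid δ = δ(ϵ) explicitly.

Fix ϵ > 0. We seek δ > 0 such that 0 < |t − 6| < δ implies |3/t − (1/2)| < ϵ.
|3/t − (1/2)| = 3·|6 − t|/(6·|t|) = 3|t − 6|/(6|t|).
Require δ ≤ 3 so that |t| > 6 − 3 = 3, hence 6|t| > 18.
Then |3/t − (1/2)| < 3|t − 6|/18, which is < ϵ when |t − 6| < 6ϵ.
Take δ = min(3, 6ϵ). Then 0 < |t − 6| < δ gives both |t − 6| < 3 and |t − 6| < 6ϵ, so |3/t − (1/2)| < ϵ.

δ = min(3, 6ϵ)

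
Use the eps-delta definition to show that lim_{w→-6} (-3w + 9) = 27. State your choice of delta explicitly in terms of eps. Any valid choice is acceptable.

Suppose eps > 0. We need delta > 0 so that 0 < |w + 6| < delta implies |(-3w + 9) − 27| < eps.
|(-3w + 9) − 27| = |-3w - 18| = 3|w + 6|.
Thus it suffices that |w + 6| < eps/3.
Take delta = eps/3. If 0 < |w + 6| < delta then |(-3w + 9) − 27| = 3|w + 6| < 3·(eps/3) = eps.

delta = eps/3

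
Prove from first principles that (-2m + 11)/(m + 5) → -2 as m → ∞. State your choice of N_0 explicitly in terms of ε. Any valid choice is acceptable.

N_0 = 21/ε

Fix ε > 0. For m ≥ 1, |(-2m + 11)/(m + 5) + 2| = |21|/((m + 5)) = 21/((m + 5)).
Since m + 5 ≥ m for m ≥ 1, this is ≤ 21/(m) = 21/m.
So |(-2m + 11)/(m + 5) + 2| < ε whenever m > 21/ε.
Take N_0 = 21/ε. If m > N_0 then |(-2m + 11)/(m + 5) + 2| ≤ 21/m < ε.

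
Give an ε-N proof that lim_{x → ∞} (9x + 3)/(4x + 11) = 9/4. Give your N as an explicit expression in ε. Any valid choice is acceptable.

Fix ε > 0. We seek N > 0 such that x > N implies |(9x + 3)/(4x + 11) − (9/4)| < ε.
(9x + 3)/(4x + 11) − (9/4) = (4(9x + 3) − 9(4x + 11)) / (4(4x + 11)) = -87/(4(4x + 11)).
For x > 0 we have 4x + 11 > 4x, so |(9x + 3)/(4x + 11) − (9/4)| = 87/(4(4x + 11)) < 87/(4·4x) = (87/16)/x.
Thus |(9x + 3)/(4x + 11) − (9/4)| < ε whenever x > (87/16)/ε.
Take N = (87/16)/ε. If x > N then |(9x + 3)/(4x + 11) − (9/4)| < (87/16)/x < ε.

N = (87/16)/ε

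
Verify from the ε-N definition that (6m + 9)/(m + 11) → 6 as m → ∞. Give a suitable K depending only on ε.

K = 57/ε

Let ε > 0. For m ≥ 1, |(6m + 9)/(m + 11) − 6| = |-57|/((m + 11)) = 57/((m + 11)).
Since m + 11 ≥ m for m ≥ 1, this is ≤ 57/(m) = 57/m.
So |(6m + 9)/(m + 11) − 6| < ε whenever m > 57/ε.
Take K = 57/ε. If m > K then |(6m + 9)/(m + 11) − 6| ≤ 57/m < ε.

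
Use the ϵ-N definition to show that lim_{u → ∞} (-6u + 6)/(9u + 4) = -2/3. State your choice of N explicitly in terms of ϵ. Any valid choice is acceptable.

Let ϵ > 0. We seek N > 0 such that u > N implies |(-6u + 6)/(9u + 4) + 2/3| < ϵ.
(-6u + 6)/(9u + 4) + 2/3 = (9(-6u + 6) − (-6)(9u + 4)) / (9(9u + 4)) = 78/(9(9u + 4)).
For u > 0 we have 9u + 4 > 9u, so |(-6u + 6)/(9u + 4) + 2/3| = 78/(9(9u + 4)) < 78/(9·9u) = (26/27)/u.
Thus |(-6u + 6)/(9u + 4) + 2/3| < ϵ whenever u > (26/27)/ϵ.
Take N = (26/27)/ϵ. If u > N then |(-6u + 6)/(9u + 4) + 2/3| < (26/27)/u < ϵ.

N = (26/27)/ϵ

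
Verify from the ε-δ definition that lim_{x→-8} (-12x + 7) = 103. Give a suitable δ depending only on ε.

Fix ε > 0. We need δ > 0 so that 0 < |x + 8| < δ implies |(-12x + 7) − 103| < ε.
Since (-12x + 7) − 103 = -12(x + 8), we have |(-12x + 7) − 103| = 12|x + 8|.
Thus it suffices that |x + 8| < ε/12.
Choosing δ = ε/12 gives |(-12x + 7) − 103| = 12|x + 8| < ε whenever |x + 8| < δ.

δ = ε/12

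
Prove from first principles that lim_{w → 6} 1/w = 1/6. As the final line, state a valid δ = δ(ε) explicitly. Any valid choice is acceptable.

Suppose ε > 0. We seek δ > 0 such that 0 < |w − 6| < δ implies |1/w − (1/6)| < ε.
|1/w − (1/6)| = |6 − w|/(6·|w|) = |w − 6|/(6|w|).
Require δ ≤ 3 so that |w| > 6 − 3 = 3, hence 6|w| > 18.
Then |1/w − (1/6)| < |w − 6|/18, which is < ε when |w − 6| < 18ε.
Take δ = min(3, 18ε). Then 0 < |w − 6| < δ gives both |w − 6| < 3 and |w − 6| < 18ε, so |1/w − (1/6)| < ε.

δ = min(3, 18ε)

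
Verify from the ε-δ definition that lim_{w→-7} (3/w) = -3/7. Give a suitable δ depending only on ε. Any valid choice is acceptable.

δ = min(7/2, (49/6)ε)

Let ε > 0 be given. We seek δ > 0 such that 0 < |w + 7| < δ implies |3/w + 3/7| < ε.
|3/w + 3/7| = 3·|-7 − w|/(7·|w|) = 3|w + 7|/(7|w|).
Restrict δ ≤ 7/2. Then |w + 7| < 7/2 gives |w| > 7/2, so 7|w| > 49/2.
Then |3/w + 3/7| < 3|w + 7|/(49/2), which is < ε when |w + 7| < (49/6)ε.
Take δ = min(7/2, (49/6)ε). Then 0 < |w + 7| < δ gives both |w + 7| < 7/2 and |w + 7| < (49/6)ε, so |3/w + 3/7| < ε.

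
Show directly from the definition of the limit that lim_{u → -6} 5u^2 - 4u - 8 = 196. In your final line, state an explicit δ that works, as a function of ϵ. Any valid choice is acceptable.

Fix ϵ > 0. We want δ > 0 such that 0 < |u + 6| < δ implies |(5u^2 - 4u - 8) − 196| < ϵ.
(5u^2 - 4u - 8) − 196 = 5u^2 - 4u - 204 = (u + 6)(5u - 34).
So |(5u^2 - 4u - 8) − 196| = |u + 6|·|5u - 34|.
Assume first that |u + 6| < 1, so |u| < 7. Then |5u - 34| ≤ 5·7 + 34 = 69.
Hence |(5u^2 - 4u - 8) − 196| ≤ 69|u + 6| < ϵ provided |u + 6| < ϵ/69.
Take δ = min(1, ϵ/69). Then 0 < |u + 6| < δ gives both |u + 6| < 1 and |u + 6| < ϵ/69, so |(5u^2 - 4u - 8) − 196| < ϵ.

δ = min(1, ϵ/69)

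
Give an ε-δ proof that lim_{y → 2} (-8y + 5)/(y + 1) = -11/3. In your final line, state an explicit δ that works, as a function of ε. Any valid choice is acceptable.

δ = min(3/2, (9/26)ε)

Fix ε > 0. We want δ > 0 with 0 < |y − 2| < δ ⇒ |(-8y + 5)/(y + 1) + 11/3| < ε.
Combining over a common denominator, (-8y + 5)/(y + 1) + 11/3 = [(-8y + 5)·3 − (-11)·(y + 1)] / [3·(y + 1)] = -13(y − 2) / (3(y + 1)).
So |(-8y + 5)/(y + 1) + 11/3| = 13|y − 2| / (3·|y + 1|).
Require δ ≤ 3/2, so |y + 1| ≥ |3| − |y − 2| > 3 − 3/2 = 3/2.
Hence |(-8y + 5)/(y + 1) + 11/3| < 13|y − 2|/(3·(3/2)) = (26/9)|y − 2|, which is < ε once |y − 2| < (9/26)ε.
Take δ = min(3/2, (9/26)ε). Then 0 < |y − 2| < δ forces both bounds, so |(-8y + 5)/(y + 1) + 11/3| < ε.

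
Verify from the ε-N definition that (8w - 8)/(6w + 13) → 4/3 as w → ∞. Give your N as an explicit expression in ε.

N = (38/9)/ε

Suppose ε > 0. We seek N > 0 such that w > N implies |(8w - 8)/(6w + 13) − (4/3)| < ε.
(8w - 8)/(6w + 13) − (4/3) = (6(8w - 8) − 8(6w + 13)) / (6(6w + 13)) = -152/(6(6w + 13)).
For w > 0 we have 6w + 13 > 6w, so |(8w - 8)/(6w + 13) − (4/3)| = 152/(6(6w + 13)) < 152/(6·6w) = (38/9)/w.
Thus |(8w - 8)/(6w + 13) − (4/3)| < ε whenever w > (38/9)/ε.
Take N = (38/9)/ε. If w > N then |(8w - 8)/(6w + 13) − (4/3)| < (38/9)/w < ε.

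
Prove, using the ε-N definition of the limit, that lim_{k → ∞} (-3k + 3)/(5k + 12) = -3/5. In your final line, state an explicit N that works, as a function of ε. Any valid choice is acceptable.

Suppose ε > 0. For k ≥ 1, |(-3k + 3)/(5k + 12) + 3/5| = |51|/(5(5k + 12)) = 51/(5(5k + 12)).
Since 5k + 12 ≥ 5k for k ≥ 1, this is ≤ 51/(5·5k) = (51/25)/k.
So |(-3k + 3)/(5k + 12) + 3/5| < ε whenever k > (51/25)/ε.
Take N = (51/25)/ε. If k > N then |(-3k + 3)/(5k + 12) + 3/5| ≤ (51/25)/k < ε.

N = (51/25)/ε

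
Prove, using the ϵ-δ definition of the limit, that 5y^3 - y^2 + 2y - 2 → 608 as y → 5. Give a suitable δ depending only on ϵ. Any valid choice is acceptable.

δ = min(2, ϵ/535)

Fix ϵ > 0. We want δ > 0 such that 0 < |y − 5| < δ implies |(5y^3 - y^2 + 2y - 2) − 608| < ϵ.
(5y^3 - y^2 + 2y - 2) − 608 = 5y^3 - y^2 + 2y - 610 = (y − 5)(5y^2 + 24y + 122).
So |(5y^3 - y^2 + 2y - 2) − 608| = |y − 5|·|5y^2 + 24y + 122|.
Assume first that |y − 5| < 2, so |y| < 7. Then |5y^2 + 24y + 122| ≤ 5·7^2 + 24·7 + 122 = 535.
Hence |(5y^3 - y^2 + 2y - 2) − 608| ≤ 535|y − 5| < ϵ provided |y − 5| < ϵ/535.
Take δ = min(2, ϵ/535). Then 0 < |y − 5| < δ gives both |y − 5| < 2 and |y − 5| < ϵ/535, so |(5y^3 - y^2 + 2y - 2) − 608| < ϵ.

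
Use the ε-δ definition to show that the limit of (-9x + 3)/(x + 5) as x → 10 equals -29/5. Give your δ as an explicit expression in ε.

Fix ε > 0. We want δ > 0 with 0 < |x − 10| < δ ⇒ |(-9x + 3)/(x + 5) + 29/5| < ε.
Combining over a common denominator, (-9x + 3)/(x + 5) + 29/5 = [(-9x + 3)·15 − (-87)·(x + 5)] / [15·(x + 5)] = -48(x − 10) / (15(x + 5)).
So |(-9x + 3)/(x + 5) + 29/5| = 48|x − 10| / (15·|x + 5|).
Restrict δ ≤ 15/2. Then |x − 10| < 15/2 gives |x + 5| = |(x − 10) + 15| ≥ 15 − 15/2 = 15/2.
Hence |(-9x + 3)/(x + 5) + 29/5| < 48|x − 10|/(15·(15/2)) = (32/75)|x − 10|, which is < ε once |x − 10| < (75/32)ε.
Take δ = min(15/2, (75/32)ε). Then 0 < |x − 10| < δ forces both bounds, so |(-9x + 3)/(x + 5) + 29/5| < ε.

δ = min(15/2, (75/32)ε)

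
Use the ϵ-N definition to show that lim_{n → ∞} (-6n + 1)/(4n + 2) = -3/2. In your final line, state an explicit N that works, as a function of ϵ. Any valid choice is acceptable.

N = 1/ϵ

Let ϵ > 0. For n ≥ 1, |(-6n + 1)/(4n + 2) + 3/2| = |16|/(4(4n + 2)) = 16/(4(4n + 2)).
Since 4n + 2 ≥ 4n for n ≥ 1, this is ≤ 16/(4·4n) = 1/n.
So |(-6n + 1)/(4n + 2) + 3/2| < ϵ whenever n > 1/ϵ.
Take N = 1/ϵ. If n > N then |(-6n + 1)/(4n + 2) + 3/2| ≤ 1/n < ϵ.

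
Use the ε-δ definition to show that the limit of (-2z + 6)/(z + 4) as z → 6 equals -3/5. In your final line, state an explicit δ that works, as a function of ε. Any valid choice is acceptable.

Let ε > 0 be given. We want δ > 0 with 0 < |z − 6| < δ ⇒ |(-2z + 6)/(z + 4) + 3/5| < ε.
Combining over a common denominator, (-2z + 6)/(z + 4) + 3/5 = [(-2z + 6)·10 − (-6)·(z + 4)] / [10·(z + 4)] = -14(z − 6) / (10(z + 4)).
So |(-2z + 6)/(z + 4) + 3/5| = 14|z − 6| / (10·|z + 4|).
Require δ ≤ 5, so |z + 4| ≥ |10| − |z − 6| > 10 − 5 = 5.
Hence |(-2z + 6)/(z + 4) + 3/5| < 14|z − 6|/(10·5) = (7/25)|z − 6|, which is < ε once |z − 6| < (25/7)ε.
Take δ = min(5, (25/7)ε). Then 0 < |z − 6| < δ forces both bounds, so |(-2z + 6)/(z + 4) + 3/5| < ε.

δ = min(5, (25/7)ε)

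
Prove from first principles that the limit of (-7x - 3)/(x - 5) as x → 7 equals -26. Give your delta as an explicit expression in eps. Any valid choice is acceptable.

delta = min(1, (1/19)eps)

Let eps > 0 be given. We want delta > 0 with 0 < |x − 7| < delta ⇒ |(-7x - 3)/(x - 5) + 26| < eps.
Combining over a common denominator, (-7x - 3)/(x - 5) + 26 = [(-7x - 3)·2 − (-52)·(x - 5)] / [2·(x - 5)] = 38(x − 7) / (2(x - 5)).
So |(-7x - 3)/(x - 5) + 26| = 38|x − 7| / (2·|x − 5|).
Restrict delta ≤ 1. Then |x − 7| < 1 gives |x − 5| = |(x − 7) + 2| ≥ 2 − 1 = 1.
Hence |(-7x - 3)/(x - 5) + 26| < 38|x − 7|/(2·1) = 19|x − 7|, which is < eps once |x − 7| < (1/19)eps.
Take delta = min(1, (1/19)eps). Then 0 < |x − 7| < delta forces both bounds, so |(-7x - 3)/(x - 5) + 26| < eps.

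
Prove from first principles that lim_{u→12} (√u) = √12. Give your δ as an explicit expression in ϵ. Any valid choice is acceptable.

Suppose ϵ > 0. We want δ > 0 such that 0 < |u − 12| < δ implies |√u − √12| < ϵ.
Multiplying by the conjugate, |√u − √12| = |u − 12|/(√u + √12).
Restrict δ ≤ 12 so that |u − 12| < 12 forces u > 0, and then √u + √12 > √12.
Hence |√u − √12| < |u − 12|/√12, which is < ϵ once |u − 12| < √12·ϵ.
Take δ = min(12, √12·ϵ). If 0 < |u − 12| < δ then u > 0 and |√u − √12| < |u − 12|/√12 < ϵ.

δ = min(12, √12·ϵ)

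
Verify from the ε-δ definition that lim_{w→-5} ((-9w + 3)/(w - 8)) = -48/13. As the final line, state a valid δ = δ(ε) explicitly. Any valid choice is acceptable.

Let ε > 0. We want δ > 0 with 0 < |w + 5| < δ ⇒ |(-9w + 3)/(w - 8) + 48/13| < ε.
Combining over a common denominator, (-9w + 3)/(w - 8) + 48/13 = [(-9w + 3)·(-13) − 48·(w - 8)] / [(-13)·(w - 8)] = 69(w + 5) / ((-13)(w - 8)).
So |(-9w + 3)/(w - 8) + 48/13| = 69|w + 5| / (13·|w − 8|).
Require δ ≤ 13/2, so |w − 8| ≥ |-13| − |w + 5| > 13 − 13/2 = 13/2.
Hence |(-9w + 3)/(w - 8) + 48/13| < 69|w + 5|/(13·(13/2)) = (138/169)|w + 5|, which is < ε once |w + 5| < (169/138)ε.
Take δ = min(13/2, (169/138)ε). Then 0 < |w + 5| < δ forces both bounds, so |(-9w + 3)/(w - 8) + 48/13| < ε.

δ = min(13/2, (169/138)ε)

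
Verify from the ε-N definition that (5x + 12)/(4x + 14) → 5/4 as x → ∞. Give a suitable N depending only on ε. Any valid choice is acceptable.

N = (11/8)/ε

Let ε > 0 be given. We seek N > 0 such that x > N implies |(5x + 12)/(4x + 14) − (5/4)| < ε.
(5x + 12)/(4x + 14) − (5/4) = (4(5x + 12) − 5(4x + 14)) / (4(4x + 14)) = -22/(4(4x + 14)).
For x > 0 we have 4x + 14 > 4x, so |(5x + 12)/(4x + 14) − (5/4)| = 22/(4(4x + 14)) < 22/(4·4x) = (11/8)/x.
Thus |(5x + 12)/(4x + 14) − (5/4)| < ε whenever x > (11/8)/ε.
Take N = (11/8)/ε. If x > N then |(5x + 12)/(4x + 14) − (5/4)| < (11/8)/x < ε.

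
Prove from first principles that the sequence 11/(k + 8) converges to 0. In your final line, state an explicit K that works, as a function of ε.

K = 11/ε

Let ε > 0. For k ≥ 1, |11/(k + 8) − 0| = 11/(k + 8) ≤ 11/k.
We need 11/k < ε, i.e. k > 11/ε.
Take K = 11/ε. If k > K then |11/(k + 8)| ≤ 11/k < ε.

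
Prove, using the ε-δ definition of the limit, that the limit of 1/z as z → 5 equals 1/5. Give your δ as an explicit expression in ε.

δ = min(5/2, (25/2)ε)

Suppose ε > 0. We seek δ > 0 such that 0 < |z − 5| < δ implies |1/z − (1/5)| < ε.
|1/z − (1/5)| = |5 − z|/(5·|z|) = |z − 5|/(5|z|).
Restrict δ ≤ 5/2. Then |z − 5| < 5/2 gives |z| > 5/2, so 5|z| > 25/2.
Then |1/z − (1/5)| < |z − 5|/(25/2), which is < ε when |z − 5| < (25/2)ε.
Take δ = min(5/2, (25/2)ε). Then 0 < |z − 5| < δ gives both |z − 5| < 5/2 and |z − 5| < (25/2)ε, so |1/z − (1/5)| < ε.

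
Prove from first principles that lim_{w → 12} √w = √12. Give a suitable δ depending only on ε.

Let ε > 0 be given. We want δ > 0 such that 0 < |w − 12| < δ implies |√w − √12| < ε.
Multiplying by the conjugate, |√w − √12| = |w − 12|/(√w + √12).
Restrict δ ≤ 12 so that |w − 12| < 12 forces w > 0, and then √w + √12 > √12.
Hence |√w − √12| < |w − 12|/√12, which is < ε once |w − 12| < √12·ε.
Take δ = min(12, √12·ε). If 0 < |w − 12| < δ then w > 0 and |√w − √12| < |w − 12|/√12 < ε.

δ = min(12, √12·ε)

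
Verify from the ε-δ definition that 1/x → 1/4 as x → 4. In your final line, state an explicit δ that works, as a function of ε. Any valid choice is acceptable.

Fix ε > 0. We seek δ > 0 such that 0 < |x − 4| < δ implies |1/x − (1/4)| < ε.
|1/x − (1/4)| = |4 − x|/(4·|x|) = |x − 4|/(4|x|).
Require δ ≤ 2 so that |x| > 4 − 2 = 2, hence 4|x| > 8.
Then |1/x − (1/4)| < |x − 4|/8, which is < ε when |x − 4| < 8ε.
Take δ = min(2, 8ε). Then 0 < |x − 4| < δ gives both |x − 4| < 2 and |x − 4| < 8ε, so |1/x − (1/4)| < ε.

δ = min(2, 8ε)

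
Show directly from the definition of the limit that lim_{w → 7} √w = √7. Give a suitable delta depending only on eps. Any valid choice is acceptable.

delta = min(7, √7·eps)

Let eps > 0 be given. We want delta > 0 such that 0 < |w − 7| < delta implies |√w − √7| < eps.
Multiplying by the conjugate, |√w − √7| = |w − 7|/(√w + √7).
Restrict delta ≤ 7 so that |w − 7| < 7 forces w > 0, and then √w + √7 > √7.
Hence |√w − √7| < |w − 7|/√7, which is < eps once |w − 7| < √7·eps.
Take delta = min(7, √7·eps). If 0 < |w − 7| < delta then w > 0 and |√w − √7| < |w − 7|/√7 < eps.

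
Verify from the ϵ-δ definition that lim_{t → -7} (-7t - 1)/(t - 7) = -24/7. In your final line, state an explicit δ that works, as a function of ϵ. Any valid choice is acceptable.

δ = min(7, (49/25)ϵ)

Fix ϵ > 0. We want δ > 0 with 0 < |t + 7| < δ ⇒ |(-7t - 1)/(t - 7) + 24/7| < ϵ.
Combining over a common denominator, (-7t - 1)/(t - 7) + 24/7 = [(-7t - 1)·(-14) − 48·(t - 7)] / [(-14)·(t - 7)] = 50(t + 7) / ((-14)(t - 7)).
So |(-7t - 1)/(t - 7) + 24/7| = 50|t + 7| / (14·|t − 7|).
Restrict δ ≤ 7. Then |t + 7| < 7 gives |t − 7| = |(t + 7) + (-14)| ≥ 14 − 7 = 7.
Hence |(-7t - 1)/(t - 7) + 24/7| < 50|t + 7|/(14·7) = (25/49)|t + 7|, which is < ϵ once |t + 7| < (49/25)ϵ.
Take δ = min(7, (49/25)ϵ). Then 0 < |t + 7| < δ forces both bounds, so |(-7t - 1)/(t - 7) + 24/7| < ϵ.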